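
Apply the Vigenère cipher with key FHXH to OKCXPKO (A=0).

TRZEURL

Repeat the key across the message: FHXHFHX
O(14)+F(5): 19 → T
K(10)+H(7): 17 → R
C(2)+X(23): 25 → Z
X(23)+H(7): 30≡4 → E
P(15)+F(5): 20 → U
K(10)+H(7): 17 → R
O(14)+X(23): 37≡11 → L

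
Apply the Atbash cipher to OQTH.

O(14) → L(11)
Q(16) → J(9)
T(19) → G(6)
H(7) → S(18)

LJGS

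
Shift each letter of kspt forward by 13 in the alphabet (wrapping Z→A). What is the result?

k(10): 10+13=23 → x
s(18): 18+13=31≡5 → f
p(15): 15+13=28≡2 → c
t(19): 19+13=32≡6 → g

xfcg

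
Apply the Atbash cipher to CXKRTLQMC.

C(2) → X(23)
X(23) → C(2)
K(10) → P(15)
R(17) → I(8)
T(19) → G(6)
L(11) → O(14)
Q(16) → J(9)
M(12) → N(13)
C(2) → X(23)

XCPIGOJNX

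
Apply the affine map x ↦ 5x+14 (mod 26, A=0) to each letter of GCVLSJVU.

G(6): 5·6+14=44≡18 → S
C(2): 5·2+14=24 → Y
V(21): 5·21+14=119≡15 → P
L(11): 5·11+14=69≡17 → R
S(18): 5·18+14=104≡0 → A
J(9): 5·9+14=59≡7 → H
V(21): 5·21+14=119≡15 → P
U(20): 5·20+14=114≡10 → K

SYPRAHPK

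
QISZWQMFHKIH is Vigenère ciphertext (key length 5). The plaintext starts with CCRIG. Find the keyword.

Subtract each crib letter from the matching ciphertext letter (mod 26):
Q(16)−C(2)=14 → O
I(8)−C(2)=6 → G
S(18)−R(17)=1 → B
Z(25)−I(8)=17 → R
W(22)−G(6)=16 → Q

OGBRQ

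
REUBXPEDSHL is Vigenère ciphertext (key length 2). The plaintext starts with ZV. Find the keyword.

Subtract each crib letter from the matching ciphertext letter (mod 26):
R(17)−Z(25)=-8≡18 → S
E(4)−V(21)=-17≡9 → J

SJ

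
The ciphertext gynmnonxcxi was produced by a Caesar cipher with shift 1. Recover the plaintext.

fxmlmnmwbwh

g(6): 6−1=5 → f
y(24): 24−1=23 → x
n(13): 13−1=12 → m
m(12): 12−1=11 → l
n(13): 13−1=12 → m
o(14): 14−1=13 → n
n(13): 13−1=12 → m
x(23): 23−1=22 → w
c(2): 2−1=1 → b
x(23): 23−1=22 → w
i(8): 8−1=7 → h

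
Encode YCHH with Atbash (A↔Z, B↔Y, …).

Y(24) → B(1)
C(2) → X(23)
H(7) → S(18)
H(7) → S(18)

BXSS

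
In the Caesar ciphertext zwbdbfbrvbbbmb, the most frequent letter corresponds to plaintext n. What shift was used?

The most frequent ciphertext letter is b (appears 7 times).
b is position 1; n is position 13.
Shift = -12≡14.

14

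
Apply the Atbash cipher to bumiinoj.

b(1) → y(24)
u(20) → f(5)
m(12) → n(13)
i(8) → r(17)
i(8) → r(17)
n(13) → m(12)
o(14) → l(11)
j(9) → q(16)

yfnrrmlq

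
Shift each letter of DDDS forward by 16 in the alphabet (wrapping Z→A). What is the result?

D(3): 3+16=19 → T
D(3): 3+16=19 → T
D(3): 3+16=19 → T
S(18): 18+16=34≡8 → I

TTTI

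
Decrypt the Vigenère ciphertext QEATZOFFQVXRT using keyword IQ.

Repeat the key across the ciphertext: IQIQIQIQIQIQI
Q(16)−I(8): 8 → I
E(4)−Q(16): -12≡14 → O
A(0)−I(8): -8≡18 → S
T(19)−Q(16): 3 → D
Z(25)−I(8): 17 → R
O(14)−Q(16): -2≡24 → Y
F(5)−I(8): -3≡23 → X
F(5)−Q(16): -11≡15 → P
Q(16)−I(8): 8 → I
V(21)−Q(16): 5 → F
X(23)−I(8): 15 → P
R(17)−Q(16): 1 → B
T(19)−I(8): 11 → L

IOSDRYXPIFPBL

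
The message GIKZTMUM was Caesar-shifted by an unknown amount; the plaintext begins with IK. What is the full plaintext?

From the crib: G(6)−I(8)=-2≡24, so the shift is 24.
Subtract 24 from each ciphertext letter:
G(6): 6−24=-18≡8 → I
I(8): 8−24=-16≡10 → K
K(10): 10−24=-14≡12 → M
Z(25): 25−24=1 → B
T(19): 19−24=-5≡21 → V
M(12): 12−24=-12≡14 → O
U(20): 20−24=-4≡22 → W
M(12): 12−24=-12≡14 → O

IKMBVOWO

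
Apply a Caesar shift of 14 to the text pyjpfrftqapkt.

p(15): 15+14=29≡3 → d
y(24): 24+14=38≡12 → m
j(9): 9+14=23 → x
p(15): 15+14=29≡3 → d
f(5): 5+14=19 → t
r(17): 17+14=31≡5 → f
f(5): 5+14=19 → t
t(19): 19+14=33≡7 → h
q(16): 16+14=30≡4 → e
a(0): 0+14=14 → o
p(15): 15+14=29≡3 → d
k(10): 10+14=24 → y
t(19): 19+14=33≡7 → h

dmxdtftheodyh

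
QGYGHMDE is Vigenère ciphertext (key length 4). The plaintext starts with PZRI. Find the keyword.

Subtract each crib letter from the matching ciphertext letter (mod 26):
Q(16)−P(15)=1 → B
G(6)−Z(25)=-19≡7 → H
Y(24)−R(17)=7 → H
G(6)−I(8)=-2≡24 → Y

BHHY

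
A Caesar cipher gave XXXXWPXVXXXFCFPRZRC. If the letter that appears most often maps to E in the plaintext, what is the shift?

The most frequent ciphertext letter is X (appears 8 times).
X is position 23; E is position 4.
Shift = 19.

19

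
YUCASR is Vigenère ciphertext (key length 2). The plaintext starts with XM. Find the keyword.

Subtract each crib letter from the matching ciphertext letter (mod 26):
Y(24)−X(23)=1 → B
U(20)−M(12)=8 → I

BI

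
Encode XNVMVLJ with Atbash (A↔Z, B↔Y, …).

CMENEOQ

X(23) → C(2)
N(13) → M(12)
V(21) → E(4)
M(12) → N(13)
V(21) → E(4)
L(11) → O(14)
J(9) → Q(16)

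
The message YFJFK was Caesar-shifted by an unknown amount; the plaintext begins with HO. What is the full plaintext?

From the crib: Y(24)−H(7)=17, so the shift is 17.
Subtract 17 from each ciphertext letter:
Y(24): 24−17=7 → H
F(5): 5−17=-12≡14 → O
J(9): 9−17=-8≡18 → S
F(5): 5−17=-12≡14 → O
K(10): 10−17=-7≡19 → T

HOSOT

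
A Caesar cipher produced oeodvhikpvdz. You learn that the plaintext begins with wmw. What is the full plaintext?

wmwldpqsxdlh

From the crib: o(14)−w(22)=-8≡18, so the shift is 18.
Subtract 18 from each ciphertext letter:
o(14): 14−18=-4≡22 → w
e(4): 4−18=-14≡12 → m
o(14): 14−18=-4≡22 → w
d(3): 3−18=-15≡11 → l
v(21): 21−18=3 → d
h(7): 7−18=-11≡15 → p
i(8): 8−18=-10≡16 → q
k(10): 10−18=-8≡18 → s
p(15): 15−18=-3≡23 → x
v(21): 21−18=3 → d
d(3): 3−18=-15≡11 → l
z(25): 25−18=7 → h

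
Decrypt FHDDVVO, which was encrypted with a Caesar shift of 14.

RTPPHHA

F(5): 5−14=-9≡17 → R
H(7): 7−14=-7≡19 → T
D(3): 3−14=-11≡15 → P
D(3): 3−14=-11≡15 → P
V(21): 21−14=7 → H
V(21): 21−14=7 → H
O(14): 14−14=0 → A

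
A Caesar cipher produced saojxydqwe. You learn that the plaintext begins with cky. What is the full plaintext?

ckythinago

From the crib: s(18)−c(2)=16, so the shift is 16.
Subtract 16 from each ciphertext letter:
s(18): 18−16=2 → c
a(0): 0−16=-16≡10 → k
o(14): 14−16=-2≡24 → y
j(9): 9−16=-7≡19 → t
x(23): 23−16=7 → h
y(24): 24−16=8 → i
d(3): 3−16=-13≡13 → n
q(16): 16−16=0 → a
w(22): 22−16=6 → g
e(4): 4−16=-12≡14 → o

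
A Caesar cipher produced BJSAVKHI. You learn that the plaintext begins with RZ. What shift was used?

From the crib: B(1)−R(17)=-16≡10, so the shift is 10.

10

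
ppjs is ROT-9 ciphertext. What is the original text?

p(15): 15−9=6 → g
p(15): 15−9=6 → g
j(9): 9−9=0 → a
s(18): 18−9=9 → j

ggaj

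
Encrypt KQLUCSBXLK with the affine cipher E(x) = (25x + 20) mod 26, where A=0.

KEJASCTXJK

K(10): 25·10+20=270≡10 → K
Q(16): 25·16+20=420≡4 → E
L(11): 25·11+20=295≡9 → J
U(20): 25·20+20=520≡0 → A
C(2): 25·2+20=70≡18 → S
S(18): 25·18+20=470≡2 → C
B(1): 25·1+20=45≡19 → T
X(23): 25·23+20=595≡23 → X
L(11): 25·11+20=295≡9 → J
K(10): 25·10+20=270≡10 → K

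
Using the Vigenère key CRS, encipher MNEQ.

OEWS

Repeat the key across the message: CRSC
M(12)+C(2): 14 → O
N(13)+R(17): 30≡4 → E
E(4)+S(18): 22 → W
Q(16)+C(2): 18 → S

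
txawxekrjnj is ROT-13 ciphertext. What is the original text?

gknjkrxewaw

t(19): 19−13=6 → g
x(23): 23−13=10 → k
a(0): 0−13=-13≡13 → n
w(22): 22−13=9 → j
x(23): 23−13=10 → k
e(4): 4−13=-9≡17 → r
k(10): 10−13=-3≡23 → x
r(17): 17−13=4 → e
j(9): 9−13=-4≡22 → w
n(13): 13−13=0 → a
j(9): 9−13=-4≡22 → w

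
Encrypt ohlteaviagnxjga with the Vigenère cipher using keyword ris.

Repeat the key across the message: risrisrisrisris
o(14)+r(17): 31≡5 → f
h(7)+i(8): 15 → p
l(11)+s(18): 29≡3 → d
t(19)+r(17): 36≡10 → k
e(4)+i(8): 12 → m
a(0)+s(18): 18 → s
v(21)+r(17): 38≡12 → m
i(8)+i(8): 16 → q
a(0)+s(18): 18 → s
g(6)+r(17): 23 → x
n(13)+i(8): 21 → v
x(23)+s(18): 41≡15 → p
j(9)+r(17): 26≡0 → a
g(6)+i(8): 14 → o
a(0)+s(18): 18 → s

fpdkmsmqsxvpaos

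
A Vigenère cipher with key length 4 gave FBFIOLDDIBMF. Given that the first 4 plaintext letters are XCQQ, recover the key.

IZPS

Subtract each crib letter from the matching ciphertext letter (mod 26):
F(5)−X(23)=-18≡8 → I
B(1)−C(2)=-1≡25 → Z
F(5)−Q(16)=-11≡15 → P
I(8)−Q(16)=-8≡18 → S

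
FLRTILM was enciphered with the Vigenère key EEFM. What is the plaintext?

BHMHEHH

Repeat the key across the ciphertext: EEFMEEF
F(5)−E(4): 1 → B
L(11)−E(4): 7 → H
R(17)−F(5): 12 → M
T(19)−M(12): 7 → H
I(8)−E(4): 4 → E
L(11)−E(4): 7 → H
M(12)−F(5): 7 → H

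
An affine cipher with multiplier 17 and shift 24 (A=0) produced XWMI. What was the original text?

The inverse of 17 mod 26 is 23, since 17·23=391≡1. Apply D(y)=23·(y−24) mod 26:
X(23): 23·(23−24)=-23≡3 → D
W(22): 23·(22−24)=-46≡6 → G
M(12): 23·(12−24)=-276≡10 → K
I(8): 23·(8−24)=-368≡22 → W

DGKW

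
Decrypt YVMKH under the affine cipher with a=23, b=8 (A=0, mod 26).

MNQIJ

The inverse of 23 mod 26 is 17, since 23·17=391≡1. Apply D(y)=17·(y−8) mod 26:
Y(24): 17·(24−8)=272≡12 → M
V(21): 17·(21−8)=221≡13 → N
M(12): 17·(12−8)=68≡16 → Q
K(10): 17·(10−8)=34≡8 → I
H(7): 17·(7−8)=-17≡9 → J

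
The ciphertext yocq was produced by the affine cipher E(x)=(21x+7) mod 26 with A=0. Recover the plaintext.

The inverse of 21 mod 26 is 5, since 21·5=105≡1. Apply D(y)=5·(y−7) mod 26:
y(24): 5·(24−7)=85≡7 → h
o(14): 5·(14−7)=35≡9 → j
c(2): 5·(2−7)=-25≡1 → b
q(16): 5·(16−7)=45≡19 → t

hjbt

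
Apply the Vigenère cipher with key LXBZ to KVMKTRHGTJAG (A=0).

VSNJEOIFEGBF

Repeat the key across the message: LXBZLXBZLXBZ
K(10)+L(11): 21 → V
V(21)+X(23): 44≡18 → S
M(12)+B(1): 13 → N
K(10)+Z(25): 35≡9 → J
T(19)+L(11): 30≡4 → E
R(17)+X(23): 40≡14 → O
H(7)+B(1): 8 → I
G(6)+Z(25): 31≡5 → F
T(19)+L(11): 30≡4 → E
J(9)+X(23): 32≡6 → G
A(0)+B(1): 1 → B
G(6)+Z(25): 31≡5 → F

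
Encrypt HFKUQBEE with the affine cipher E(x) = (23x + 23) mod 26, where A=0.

H(7): 23·7+23=184≡2 → C
F(5): 23·5+23=138≡8 → I
K(10): 23·10+23=253≡19 → T
U(20): 23·20+23=483≡15 → P
Q(16): 23·16+23=391≡1 → B
B(1): 23·1+23=46≡20 → U
E(4): 23·4+23=115≡11 → L
E(4): 23·4+23=115≡11 → L

CITPBULL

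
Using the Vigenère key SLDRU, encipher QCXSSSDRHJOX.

INAJMKOUYDGI

Repeat the key across the message: SLDRUSLDRUSL
Q(16)+S(18): 34≡8 → I
C(2)+L(11): 13 → N
X(23)+D(3): 26≡0 → A
S(18)+R(17): 35≡9 → J
S(18)+U(20): 38≡12 → M
S(18)+S(18): 36≡10 → K
D(3)+L(11): 14 → O
R(17)+D(3): 20 → U
H(7)+R(17): 24 → Y
J(9)+U(20): 29≡3 → D
O(14)+S(18): 32≡6 → G
X(23)+L(11): 34≡8 → I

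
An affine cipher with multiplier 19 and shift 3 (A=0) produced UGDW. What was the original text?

The inverse of 19 mod 26 is 11, since 19·11=209≡1. Apply D(y)=11·(y−3) mod 26:
U(20): 11·(20−3)=187≡5 → F
G(6): 11·(6−3)=33≡7 → H
D(3): 11·(3−3)=0 → A
W(22): 11·(22−3)=209≡1 → B

FHAB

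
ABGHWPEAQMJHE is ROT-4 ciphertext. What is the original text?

WXCDSLAWMIFDA

A(0): 0−4=-4≡22 → W
B(1): 1−4=-3≡23 → X
G(6): 6−4=2 → C
H(7): 7−4=3 → D
W(22): 22−4=18 → S
P(15): 15−4=11 → L
E(4): 4−4=0 → A
A(0): 0−4=-4≡22 → W
Q(16): 16−4=12 → M
M(12): 12−4=8 → I
J(9): 9−4=5 → F
H(7): 7−4=3 → D
E(4): 4−4=0 → A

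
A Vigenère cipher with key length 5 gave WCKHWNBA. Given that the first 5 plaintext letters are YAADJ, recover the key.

Subtract each crib letter from the matching ciphertext letter (mod 26):
W(22)−Y(24)=-2≡24 → Y
C(2)−A(0)=2 → C
K(10)−A(0)=10 → K
H(7)−D(3)=4 → E
W(22)−J(9)=13 → N

YCKEN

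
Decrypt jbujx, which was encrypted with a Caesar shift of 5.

ewpes

j(9): 9−5=4 → e
b(1): 1−5=-4≡22 → w
u(20): 20−5=15 → p
j(9): 9−5=4 → e
x(23): 23−5=18 → s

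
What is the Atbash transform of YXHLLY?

BCSOOB

Y(24) → B(1)
X(23) → C(2)
H(7) → S(18)
L(11) → O(14)
L(11) → O(14)
Y(24) → B(1)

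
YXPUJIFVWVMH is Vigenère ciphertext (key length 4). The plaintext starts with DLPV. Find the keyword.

VMAZ

Subtract each crib letter from the matching ciphertext letter (mod 26):
Y(24)−D(3)=21 → V
X(23)−L(11)=12 → M
P(15)−P(15)=0 → A
U(20)−V(21)=-1≡25 → Z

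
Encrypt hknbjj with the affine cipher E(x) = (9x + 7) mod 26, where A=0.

stuqkk

h(7): 9·7+7=70≡18 → s
k(10): 9·10+7=97≡19 → t
n(13): 9·13+7=124≡20 → u
b(1): 9·1+7=16 → q
j(9): 9·9+7=88≡10 → k
j(9): 9·9+7=88≡10 → k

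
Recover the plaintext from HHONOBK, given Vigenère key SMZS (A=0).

PVPVWPL

Repeat the key across the ciphertext: SMZSSMZ
H(7)−S(18): -11≡15 → P
H(7)−M(12): -5≡21 → V
O(14)−Z(25): -11≡15 → P
N(13)−S(18): -5≡21 → V
O(14)−S(18): -4≡22 → W
B(1)−M(12): -11≡15 → P
K(10)−Z(25): -15≡11 → L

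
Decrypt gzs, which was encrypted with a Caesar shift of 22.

kdw

g(6): 6−22=-16≡10 → k
z(25): 25−22=3 → d
s(18): 18−22=-4≡22 → w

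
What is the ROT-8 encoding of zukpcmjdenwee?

hcsxkurlmvemm

z(25): 25+8=33≡7 → h
u(20): 20+8=28≡2 → c
k(10): 10+8=18 → s
p(15): 15+8=23 → x
c(2): 2+8=10 → k
m(12): 12+8=20 → u
j(9): 9+8=17 → r
d(3): 3+8=11 → l
e(4): 4+8=12 → m
n(13): 13+8=21 → v
w(22): 22+8=30≡4 → e
e(4): 4+8=12 → m
e(4): 4+8=12 → m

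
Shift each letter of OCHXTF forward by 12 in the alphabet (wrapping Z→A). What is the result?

AOTJFR

O(14): 14+12=26≡0 → A
C(2): 2+12=14 → O
H(7): 7+12=19 → T
X(23): 23+12=35≡9 → J
T(19): 19+12=31≡5 → F
F(5): 5+12=17 → R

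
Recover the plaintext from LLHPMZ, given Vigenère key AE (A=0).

LHHLMV

Repeat the key across the ciphertext: AEAEAE
L(11)−A(0): 11 → L
L(11)−E(4): 7 → H
H(7)−A(0): 7 → H
P(15)−E(4): 11 → L
M(12)−A(0): 12 → M
Z(25)−E(4): 21 → V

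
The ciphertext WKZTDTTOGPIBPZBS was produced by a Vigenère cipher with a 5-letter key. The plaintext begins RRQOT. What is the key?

Subtract each crib letter from the matching ciphertext letter (mod 26):
W(22)−R(17)=5 → F
K(10)−R(17)=-7≡19 → T
Z(25)−Q(16)=9 → J
T(19)−O(14)=5 → F
D(3)−T(19)=-16≡10 → K

FTJFK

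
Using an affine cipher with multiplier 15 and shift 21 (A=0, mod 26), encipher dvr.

oyq

d(3): 15·3+21=66≡14 → o
v(21): 15·21+21=336≡24 → y
r(17): 15·17+21=276≡16 → q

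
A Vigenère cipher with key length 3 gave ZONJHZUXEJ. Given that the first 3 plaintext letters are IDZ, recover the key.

Subtract each crib letter from the matching ciphertext letter (mod 26):
Z(25)−I(8)=17 → R
O(14)−D(3)=11 → L
N(13)−Z(25)=-12≡14 → O

RLO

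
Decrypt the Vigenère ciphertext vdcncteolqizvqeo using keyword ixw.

nggffxwrpildntig

Repeat the key across the ciphertext: ixwixwixwixwixwi
v(21)−i(8): 13 → n
d(3)−x(23): -20≡6 → g
c(2)−w(22): -20≡6 → g
n(13)−i(8): 5 → f
c(2)−x(23): -21≡5 → f
t(19)−w(22): -3≡23 → x
e(4)−i(8): -4≡22 → w
o(14)−x(23): -9≡17 → r
l(11)−w(22): -11≡15 → p
q(16)−i(8): 8 → i
i(8)−x(23): -15≡11 → l
z(25)−w(22): 3 → d
v(21)−i(8): 13 → n
q(16)−x(23): -7≡19 → t
e(4)−w(22): -18≡8 → i
o(14)−i(8): 6 → g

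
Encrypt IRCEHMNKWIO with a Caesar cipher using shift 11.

TCNPSXYVHTZ

I(8): 8+11=19 → T
R(17): 17+11=28≡2 → C
C(2): 2+11=13 → N
E(4): 4+11=15 → P
H(7): 7+11=18 → S
M(12): 12+11=23 → X
N(13): 13+11=24 → Y
K(10): 10+11=21 → V
W(22): 22+11=33≡7 → H
I(8): 8+11=19 → T
O(14): 14+11=25 → Z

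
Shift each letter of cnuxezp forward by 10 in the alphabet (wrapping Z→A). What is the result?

mxehojz

c(2): 2+10=12 → m
n(13): 13+10=23 → x
u(20): 20+10=30≡4 → e
x(23): 23+10=33≡7 → h
e(4): 4+10=14 → o
z(25): 25+10=35≡9 → j
p(15): 15+10=25 → z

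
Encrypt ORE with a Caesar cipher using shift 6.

UXK

O(14): 14+6=20 → U
R(17): 17+6=23 → X
E(4): 4+6=10 → K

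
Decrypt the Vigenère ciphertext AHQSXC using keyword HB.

TGJRQB

Repeat the key across the ciphertext: HBHBHB
A(0)−H(7): -7≡19 → T
H(7)−B(1): 6 → G
Q(16)−H(7): 9 → J
S(18)−B(1): 17 → R
X(23)−H(7): 16 → Q
C(2)−B(1): 1 → B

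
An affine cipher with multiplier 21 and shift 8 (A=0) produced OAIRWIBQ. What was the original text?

EMATSARO

The inverse of 21 mod 26 is 5, since 21·5=105≡1. Apply D(y)=5·(y−8) mod 26:
O(14): 5·(14−8)=30≡4 → E
A(0): 5·(0−8)=-40≡12 → M
I(8): 5·(8−8)=0 → A
R(17): 5·(17−8)=45≡19 → T
W(22): 5·(22−8)=70≡18 → S
I(8): 5·(8−8)=0 → A
B(1): 5·(1−8)=-35≡17 → R
Q(16): 5·(16−8)=40≡14 → O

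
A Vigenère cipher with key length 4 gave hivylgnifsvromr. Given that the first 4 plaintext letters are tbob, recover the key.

Subtract each crib letter from the matching ciphertext letter (mod 26):
h(7)−t(19)=-12≡14 → o
i(8)−b(1)=7 → h
v(21)−o(14)=7 → h
y(24)−b(1)=23 → x

ohhx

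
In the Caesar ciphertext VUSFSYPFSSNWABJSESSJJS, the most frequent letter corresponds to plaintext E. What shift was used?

14

The most frequent ciphertext letter is S (appears 8 times).
S is position 18; E is position 4.
Shift = 14.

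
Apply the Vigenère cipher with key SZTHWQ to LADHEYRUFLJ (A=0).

DZWOAOJTYSF

Repeat the key across the message: SZTHWQSZTHW
L(11)+S(18): 29≡3 → D
A(0)+Z(25): 25 → Z
D(3)+T(19): 22 → W
H(7)+H(7): 14 → O
E(4)+W(22): 26≡0 → A
Y(24)+Q(16): 40≡14 → O
R(17)+S(18): 35≡9 → J
U(20)+Z(25): 45≡19 → T
F(5)+T(19): 24 → Y
L(11)+H(7): 18 → S
J(9)+W(22): 31≡5 → F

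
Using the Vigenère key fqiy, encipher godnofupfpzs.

lelltvcnkfhq

Repeat the key across the message: fqiyfqiyfqiy
g(6)+f(5): 11 → l
o(14)+q(16): 30≡4 → e
d(3)+i(8): 11 → l
n(13)+y(24): 37≡11 → l
o(14)+f(5): 19 → t
f(5)+q(16): 21 → v
u(20)+i(8): 28≡2 → c
p(15)+y(24): 39≡13 → n
f(5)+f(5): 10 → k
p(15)+q(16): 31≡5 → f
z(25)+i(8): 33≡7 → h
s(18)+y(24): 42≡16 → q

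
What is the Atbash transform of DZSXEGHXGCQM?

WAHCVTSCTXJN

D(3) → W(22)
Z(25) → A(0)
S(18) → H(7)
X(23) → C(2)
E(4) → V(21)
G(6) → T(19)
H(7) → S(18)
X(23) → C(2)
G(6) → T(19)
C(2) → X(23)
Q(16) → J(9)
M(12) → N(13)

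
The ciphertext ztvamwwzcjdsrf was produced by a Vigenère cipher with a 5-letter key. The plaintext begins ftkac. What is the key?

ualak

Subtract each crib letter from the matching ciphertext letter (mod 26):
z(25)−f(5)=20 → u
t(19)−t(19)=0 → a
v(21)−k(10)=11 → l
a(0)−a(0)=0 → a
m(12)−c(2)=10 → k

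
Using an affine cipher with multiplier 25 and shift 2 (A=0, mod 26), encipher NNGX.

N(13): 25·13+2=327≡15 → P
N(13): 25·13+2=327≡15 → P
G(6): 25·6+2=152≡22 → W
X(23): 25·23+2=577≡5 → F

PPWF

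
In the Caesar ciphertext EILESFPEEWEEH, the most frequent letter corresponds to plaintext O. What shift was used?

The most frequent ciphertext letter is E (appears 6 times).
E is position 4; O is position 14.
Shift = -10≡16.

16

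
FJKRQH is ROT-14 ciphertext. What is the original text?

F(5): 5−14=-9≡17 → R
J(9): 9−14=-5≡21 → V
K(10): 10−14=-4≡22 → W
R(17): 17−14=3 → D
Q(16): 16−14=2 → C
H(7): 7−14=-7≡19 → T

RVWDCT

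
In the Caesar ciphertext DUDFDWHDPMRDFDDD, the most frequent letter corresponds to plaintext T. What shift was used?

10

The most frequent ciphertext letter is D (appears 8 times).
D is position 3; T is position 19.
Shift = -16≡10.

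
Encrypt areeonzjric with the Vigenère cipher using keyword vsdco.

Repeat the key across the message: vsdcovsdcov
a(0)+v(21): 21 → v
r(17)+s(18): 35≡9 → j
e(4)+d(3): 7 → h
e(4)+c(2): 6 → g
o(14)+o(14): 28≡2 → c
n(13)+v(21): 34≡8 → i
z(25)+s(18): 43≡17 → r
j(9)+d(3): 12 → m
r(17)+c(2): 19 → t
i(8)+o(14): 22 → w
c(2)+v(21): 23 → x

vjhgcirmtwx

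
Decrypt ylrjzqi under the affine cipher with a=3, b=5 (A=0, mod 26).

The inverse of 3 mod 26 is 9, since 3·9=27≡1. Apply D(y)=9·(y−5) mod 26:
y(24): 9·(24−5)=171≡15 → p
l(11): 9·(11−5)=54≡2 → c
r(17): 9·(17−5)=108≡4 → e
j(9): 9·(9−5)=36≡10 → k
z(25): 9·(25−5)=180≡24 → y
q(16): 9·(16−5)=99≡21 → v
i(8): 9·(8−5)=27≡1 → b

pcekyvb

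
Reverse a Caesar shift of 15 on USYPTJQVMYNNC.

FDJAEUBGXJYYN

U(20): 20−15=5 → F
S(18): 18−15=3 → D
Y(24): 24−15=9 → J
P(15): 15−15=0 → A
T(19): 19−15=4 → E
J(9): 9−15=-6≡20 → U
Q(16): 16−15=1 → B
V(21): 21−15=6 → G
M(12): 12−15=-3≡23 → X
Y(24): 24−15=9 → J
N(13): 13−15=-2≡24 → Y
N(13): 13−15=-2≡24 → Y
C(2): 2−15=-13≡13 → N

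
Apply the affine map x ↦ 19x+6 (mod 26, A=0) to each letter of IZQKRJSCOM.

I(8): 19·8+6=158≡2 → C
Z(25): 19·25+6=481≡13 → N
Q(16): 19·16+6=310≡24 → Y
K(10): 19·10+6=196≡14 → O
R(17): 19·17+6=329≡17 → R
J(9): 19·9+6=177≡21 → V
S(18): 19·18+6=348≡10 → K
C(2): 19·2+6=44≡18 → S
O(14): 19·14+6=272≡12 → M
M(12): 19·12+6=234≡0 → A

CNYORVKSMA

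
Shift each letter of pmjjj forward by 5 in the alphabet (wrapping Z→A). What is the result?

p(15): 15+5=20 → u
m(12): 12+5=17 → r
j(9): 9+5=14 → o
j(9): 9+5=14 → o
j(9): 9+5=14 → o

urooo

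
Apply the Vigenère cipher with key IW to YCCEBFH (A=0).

Repeat the key across the message: IWIWIWI
Y(24)+I(8): 32≡6 → G
C(2)+W(22): 24 → Y
C(2)+I(8): 10 → K
E(4)+W(22): 26≡0 → A
B(1)+I(8): 9 → J
F(5)+W(22): 27≡1 → B
H(7)+I(8): 15 → P

GYKAJBP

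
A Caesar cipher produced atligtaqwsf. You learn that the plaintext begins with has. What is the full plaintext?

haspnahxdzm

From the crib: a(0)−h(7)=-7≡19, so the shift is 19.
Subtract 19 from each ciphertext letter:
a(0): 0−19=-19≡7 → h
t(19): 19−19=0 → a
l(11): 11−19=-8≡18 → s
i(8): 8−19=-11≡15 → p
g(6): 6−19=-13≡13 → n
t(19): 19−19=0 → a
a(0): 0−19=-19≡7 → h
q(16): 16−19=-3≡23 → x
w(22): 22−19=3 → d
s(18): 18−19=-1≡25 → z
f(5): 5−19=-14≡12 → m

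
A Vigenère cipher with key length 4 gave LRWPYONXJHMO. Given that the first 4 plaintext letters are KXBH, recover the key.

BUVI

Subtract each crib letter from the matching ciphertext letter (mod 26):
L(11)−K(10)=1 → B
R(17)−X(23)=-6≡20 → U
W(22)−B(1)=21 → V
P(15)−H(7)=8 → I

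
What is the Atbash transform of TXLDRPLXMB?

T(19) → G(6)
X(23) → C(2)
L(11) → O(14)
D(3) → W(22)
R(17) → I(8)
P(15) → K(10)
L(11) → O(14)
X(23) → C(2)
M(12) → N(13)
B(1) → Y(24)

GCOWIKOCNY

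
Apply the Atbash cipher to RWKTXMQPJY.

IDPGCNJKQB

R(17) → I(8)
W(22) → D(3)
K(10) → P(15)
T(19) → G(6)
X(23) → C(2)
M(12) → N(13)
Q(16) → J(9)
P(15) → K(10)
J(9) → Q(16)
Y(24) → B(1)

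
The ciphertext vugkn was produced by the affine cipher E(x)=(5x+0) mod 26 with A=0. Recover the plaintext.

zewcn

The inverse of 5 mod 26 is 21, since 5·21=105≡1. Apply D(y)=21·(y−0) mod 26:
v(21): 21·(21−0)=441≡25 → z
u(20): 21·(20−0)=420≡4 → e
g(6): 21·(6−0)=126≡22 → w
k(10): 21·(10−0)=210≡2 → c
n(13): 21·(13−0)=273≡13 → n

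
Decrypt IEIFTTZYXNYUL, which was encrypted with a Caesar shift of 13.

I(8): 8−13=-5≡21 → V
E(4): 4−13=-9≡17 → R
I(8): 8−13=-5≡21 → V
F(5): 5−13=-8≡18 → S
T(19): 19−13=6 → G
T(19): 19−13=6 → G
Z(25): 25−13=12 → M
Y(24): 24−13=11 → L
X(23): 23−13=10 → K
N(13): 13−13=0 → A
Y(24): 24−13=11 → L
U(20): 20−13=7 → H
L(11): 11−13=-2≡24 → Y

VRVSGGMLKALHY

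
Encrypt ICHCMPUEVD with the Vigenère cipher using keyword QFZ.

YHGSROKJUT

Repeat the key across the message: QFZQFZQFZQ
I(8)+Q(16): 24 → Y
C(2)+F(5): 7 → H
H(7)+Z(25): 32≡6 → G
C(2)+Q(16): 18 → S
M(12)+F(5): 17 → R
P(15)+Z(25): 40≡14 → O
U(20)+Q(16): 36≡10 → K
E(4)+F(5): 9 → J
V(21)+Z(25): 46≡20 → U
D(3)+Q(16): 19 → T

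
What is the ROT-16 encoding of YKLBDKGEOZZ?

OABRTAWUEPP

Y(24): 24+16=40≡14 → O
K(10): 10+16=26≡0 → A
L(11): 11+16=27≡1 → B
B(1): 1+16=17 → R
D(3): 3+16=19 → T
K(10): 10+16=26≡0 → A
G(6): 6+16=22 → W
E(4): 4+16=20 → U
O(14): 14+16=30≡4 → E
Z(25): 25+16=41≡15 → P
Z(25): 25+16=41≡15 → P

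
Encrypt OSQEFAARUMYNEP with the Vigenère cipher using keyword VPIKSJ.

JHYOXJVGCWQWZE

Repeat the key across the message: VPIKSJVPIKSJVP
O(14)+V(21): 35≡9 → J
S(18)+P(15): 33≡7 → H
Q(16)+I(8): 24 → Y
E(4)+K(10): 14 → O
F(5)+S(18): 23 → X
A(0)+J(9): 9 → J
A(0)+V(21): 21 → V
R(17)+P(15): 32≡6 → G
U(20)+I(8): 28≡2 → C
M(12)+K(10): 22 → W
Y(24)+S(18): 42≡16 → Q
N(13)+J(9): 22 → W
E(4)+V(21): 25 → Z
P(15)+P(15): 30≡4 → E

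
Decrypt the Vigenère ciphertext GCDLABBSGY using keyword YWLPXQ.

IGSWDLDWVJ

Repeat the key across the ciphertext: YWLPXQYWLP
G(6)−Y(24): -18≡8 → I
C(2)−W(22): -20≡6 → G
D(3)−L(11): -8≡18 → S
L(11)−P(15): -4≡22 → W
A(0)−X(23): -23≡3 → D
B(1)−Q(16): -15≡11 → L
B(1)−Y(24): -23≡3 → D
S(18)−W(22): -4≡22 → W
G(6)−L(11): -5≡21 → V
Y(24)−P(15): 9 → J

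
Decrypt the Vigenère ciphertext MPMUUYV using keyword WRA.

QYMYDYZ

Repeat the key across the ciphertext: WRAWRAW
M(12)−W(22): -10≡16 → Q
P(15)−R(17): -2≡24 → Y
M(12)−A(0): 12 → M
U(20)−W(22): -2≡24 → Y
U(20)−R(17): 3 → D
Y(24)−A(0): 24 → Y
V(21)−W(22): -1≡25 → Z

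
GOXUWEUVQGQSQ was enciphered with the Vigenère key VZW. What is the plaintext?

LPBZXIZWULRWV

Repeat the key across the ciphertext: VZWVZWVZWVZWV
G(6)−V(21): -15≡11 → L
O(14)−Z(25): -11≡15 → P
X(23)−W(22): 1 → B
U(20)−V(21): -1≡25 → Z
W(22)−Z(25): -3≡23 → X
E(4)−W(22): -18≡8 → I
U(20)−V(21): -1≡25 → Z
V(21)−Z(25): -4≡22 → W
Q(16)−W(22): -6≡20 → U
G(6)−V(21): -15≡11 → L
Q(16)−Z(25): -9≡17 → R
S(18)−W(22): -4≡22 → W
Q(16)−V(21): -5≡21 → V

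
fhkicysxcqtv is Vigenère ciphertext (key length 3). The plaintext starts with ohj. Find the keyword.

rab

Subtract each crib letter from the matching ciphertext letter (mod 26):
f(5)−o(14)=-9≡17 → r
h(7)−h(7)=0 → a
k(10)−j(9)=1 → b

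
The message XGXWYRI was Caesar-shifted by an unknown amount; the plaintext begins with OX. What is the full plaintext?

OXONPIZ

From the crib: X(23)−O(14)=9, so the shift is 9.
Subtract 9 from each ciphertext letter:
X(23): 23−9=14 → O
G(6): 6−9=-3≡23 → X
X(23): 23−9=14 → O
W(22): 22−9=13 → N
Y(24): 24−9=15 → P
R(17): 17−9=8 → I
I(8): 8−9=-1≡25 → Z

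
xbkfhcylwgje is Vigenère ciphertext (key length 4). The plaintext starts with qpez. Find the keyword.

Subtract each crib letter from the matching ciphertext letter (mod 26):
x(23)−q(16)=7 → h
b(1)−p(15)=-14≡12 → m
k(10)−e(4)=6 → g
f(5)−z(25)=-20≡6 → g

hmgg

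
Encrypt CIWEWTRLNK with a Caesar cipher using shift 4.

C(2): 2+4=6 → G
I(8): 8+4=12 → M
W(22): 22+4=26≡0 → A
E(4): 4+4=8 → I
W(22): 22+4=26≡0 → A
T(19): 19+4=23 → X
R(17): 17+4=21 → V
L(11): 11+4=15 → P
N(13): 13+4=17 → R
K(10): 10+4=14 → O

GMAIAXVPRO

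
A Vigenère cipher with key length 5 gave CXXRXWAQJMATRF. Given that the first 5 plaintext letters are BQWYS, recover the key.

Subtract each crib letter from the matching ciphertext letter (mod 26):
C(2)−B(1)=1 → B
X(23)−Q(16)=7 → H
X(23)−W(22)=1 → B
R(17)−Y(24)=-7≡19 → T
X(23)−S(18)=5 → F

BHBTF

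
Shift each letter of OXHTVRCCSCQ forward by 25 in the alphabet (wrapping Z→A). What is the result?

O(14): 14+25=39≡13 → N
X(23): 23+25=48≡22 → W
H(7): 7+25=32≡6 → G
T(19): 19+25=44≡18 → S
V(21): 21+25=46≡20 → U
R(17): 17+25=42≡16 → Q
C(2): 2+25=27≡1 → B
C(2): 2+25=27≡1 → B
S(18): 18+25=43≡17 → R
C(2): 2+25=27≡1 → B
Q(16): 16+25=41≡15 → P

NWGSUQBBRBP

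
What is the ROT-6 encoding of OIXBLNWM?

UODHRTCS

O(14): 14+6=20 → U
I(8): 8+6=14 → O
X(23): 23+6=29≡3 → D
B(1): 1+6=7 → H
L(11): 11+6=17 → R
N(13): 13+6=19 → T
W(22): 22+6=28≡2 → C
M(12): 12+6=18 → S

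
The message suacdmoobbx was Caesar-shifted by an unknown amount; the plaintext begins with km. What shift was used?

From the crib: s(18)−k(10)=8, so the shift is 8.

8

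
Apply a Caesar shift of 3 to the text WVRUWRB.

ZYUXZUE

W(22): 22+3=25 → Z
V(21): 21+3=24 → Y
R(17): 17+3=20 → U
U(20): 20+3=23 → X
W(22): 22+3=25 → Z
R(17): 17+3=20 → U
B(1): 1+3=4 → E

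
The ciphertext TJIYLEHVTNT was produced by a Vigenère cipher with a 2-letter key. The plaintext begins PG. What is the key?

ED

Subtract each crib letter from the matching ciphertext letter (mod 26):
T(19)−P(15)=4 → E
J(9)−G(6)=3 → D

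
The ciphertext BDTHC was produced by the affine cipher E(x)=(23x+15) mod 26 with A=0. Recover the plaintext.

WEQUN

The inverse of 23 mod 26 is 17, since 23·17=391≡1. Apply D(y)=17·(y−15) mod 26:
B(1): 17·(1−15)=-238≡22 → W
D(3): 17·(3−15)=-204≡4 → E
T(19): 17·(19−15)=68≡16 → Q
H(7): 17·(7−15)=-136≡20 → U
C(2): 17·(2−15)=-221≡13 → N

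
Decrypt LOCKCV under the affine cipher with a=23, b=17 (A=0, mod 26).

The inverse of 23 mod 26 is 17, since 23·17=391≡1. Apply D(y)=17·(y−17) mod 26:
L(11): 17·(11−17)=-102≡2 → C
O(14): 17·(14−17)=-51≡1 → B
C(2): 17·(2−17)=-255≡5 → F
K(10): 17·(10−17)=-119≡11 → L
C(2): 17·(2−17)=-255≡5 → F
V(21): 17·(21−17)=68≡16 → Q

CBFLFQ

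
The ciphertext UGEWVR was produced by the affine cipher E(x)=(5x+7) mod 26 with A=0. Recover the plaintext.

NFPDIC

The inverse of 5 mod 26 is 21, since 5·21=105≡1. Apply D(y)=21·(y−7) mod 26:
U(20): 21·(20−7)=273≡13 → N
G(6): 21·(6−7)=-21≡5 → F
E(4): 21·(4−7)=-63≡15 → P
W(22): 21·(22−7)=315≡3 → D
V(21): 21·(21−7)=294≡8 → I
R(17): 21·(17−7)=210≡2 → C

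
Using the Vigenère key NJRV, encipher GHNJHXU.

TQEEUGL

Repeat the key across the message: NJRVNJR
G(6)+N(13): 19 → T
H(7)+J(9): 16 → Q
N(13)+R(17): 30≡4 → E
J(9)+V(21): 30≡4 → E
H(7)+N(13): 20 → U
X(23)+J(9): 32≡6 → G
U(20)+R(17): 37≡11 → L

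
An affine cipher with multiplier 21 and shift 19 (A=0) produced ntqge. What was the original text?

walnd

The inverse of 21 mod 26 is 5, since 21·5=105≡1. Apply D(y)=5·(y−19) mod 26:
n(13): 5·(13−19)=-30≡22 → w
t(19): 5·(19−19)=0 → a
q(16): 5·(16−19)=-15≡11 → l
g(6): 5·(6−19)=-65≡13 → n
e(4): 5·(4−19)=-75≡3 → d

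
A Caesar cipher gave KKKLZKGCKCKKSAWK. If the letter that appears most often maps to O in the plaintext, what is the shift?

The most frequent ciphertext letter is K (appears 8 times).
K is position 10; O is position 14.
Shift = -4≡22.

22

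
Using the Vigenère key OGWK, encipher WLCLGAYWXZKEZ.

KRYVUGUGLFGON

Repeat the key across the message: OGWKOGWKOGWKO
W(22)+O(14): 36≡10 → K
L(11)+G(6): 17 → R
C(2)+W(22): 24 → Y
L(11)+K(10): 21 → V
G(6)+O(14): 20 → U
A(0)+G(6): 6 → G
Y(24)+W(22): 46≡20 → U
W(22)+K(10): 32≡6 → G
X(23)+O(14): 37≡11 → L
Z(25)+G(6): 31≡5 → F
K(10)+W(22): 32≡6 → G
E(4)+K(10): 14 → O
Z(25)+O(14): 39≡13 → N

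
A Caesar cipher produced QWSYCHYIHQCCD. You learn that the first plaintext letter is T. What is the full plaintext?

TZVBFKBLKTFFG

From the crib: Q(16)−T(19)=-3≡23, so the shift is 23.
Subtract 23 from each ciphertext letter:
Q(16): 16−23=-7≡19 → T
W(22): 22−23=-1≡25 → Z
S(18): 18−23=-5≡21 → V
Y(24): 24−23=1 → B
C(2): 2−23=-21≡5 → F
H(7): 7−23=-16≡10 → K
Y(24): 24−23=1 → B
I(8): 8−23=-15≡11 → L
H(7): 7−23=-16≡10 → K
Q(16): 16−23=-7≡19 → T
C(2): 2−23=-21≡5 → F
C(2): 2−23=-21≡5 → F
D(3): 3−23=-20≡6 → G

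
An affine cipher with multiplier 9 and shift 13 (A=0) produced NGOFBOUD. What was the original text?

The inverse of 9 mod 26 is 3, since 9·3=27≡1. Apply D(y)=3·(y−13) mod 26:
N(13): 3·(13−13)=0 → A
G(6): 3·(6−13)=-21≡5 → F
O(14): 3·(14−13)=3 → D
F(5): 3·(5−13)=-24≡2 → C
B(1): 3·(1−13)=-36≡16 → Q
O(14): 3·(14−13)=3 → D
U(20): 3·(20−13)=21 → V
D(3): 3·(3−13)=-30≡22 → W

AFDCQDVW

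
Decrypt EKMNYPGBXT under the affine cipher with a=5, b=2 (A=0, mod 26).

QMCXUNGFZT

The inverse of 5 mod 26 is 21, since 5·21=105≡1. Apply D(y)=21·(y−2) mod 26:
E(4): 21·(4−2)=42≡16 → Q
K(10): 21·(10−2)=168≡12 → M
M(12): 21·(12−2)=210≡2 → C
N(13): 21·(13−2)=231≡23 → X
Y(24): 21·(24−2)=462≡20 → U
P(15): 21·(15−2)=273≡13 → N
G(6): 21·(6−2)=84≡6 → G
B(1): 21·(1−2)=-21≡5 → F
X(23): 21·(23−2)=441≡25 → Z
T(19): 21·(19−2)=357≡19 → T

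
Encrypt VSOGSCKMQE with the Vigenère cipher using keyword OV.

JNCBGXYHEZ

Repeat the key across the message: OVOVOVOVOV
V(21)+O(14): 35≡9 → J
S(18)+V(21): 39≡13 → N
O(14)+O(14): 28≡2 → C
G(6)+V(21): 27≡1 → B
S(18)+O(14): 32≡6 → G
C(2)+V(21): 23 → X
K(10)+O(14): 24 → Y
M(12)+V(21): 33≡7 → H
Q(16)+O(14): 30≡4 → E
E(4)+V(21): 25 → Z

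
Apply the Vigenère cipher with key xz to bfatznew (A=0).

yexswmbv

Repeat the key across the message: xzxzxzxz
b(1)+x(23): 24 → y
f(5)+z(25): 30≡4 → e
a(0)+x(23): 23 → x
t(19)+z(25): 44≡18 → s
z(25)+x(23): 48≡22 → w
n(13)+z(25): 38≡12 → m
e(4)+x(23): 27≡1 → b
w(22)+z(25): 47≡21 → v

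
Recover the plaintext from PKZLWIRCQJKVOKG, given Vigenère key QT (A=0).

ZRJSGPBJAQUCYRQ

Repeat the key across the ciphertext: QTQTQTQTQTQTQTQ
P(15)−Q(16): -1≡25 → Z
K(10)−T(19): -9≡17 → R
Z(25)−Q(16): 9 → J
L(11)−T(19): -8≡18 → S
W(22)−Q(16): 6 → G
I(8)−T(19): -11≡15 → P
R(17)−Q(16): 1 → B
C(2)−T(19): -17≡9 → J
Q(16)−Q(16): 0 → A
J(9)−T(19): -10≡16 → Q
K(10)−Q(16): -6≡20 → U
V(21)−T(19): 2 → C
O(14)−Q(16): -2≡24 → Y
K(10)−T(19): -9≡17 → R
G(6)−Q(16): -10≡16 → Q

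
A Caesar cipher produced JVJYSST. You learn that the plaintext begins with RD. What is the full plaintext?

From the crib: J(9)−R(17)=-8≡18, so the shift is 18.
Subtract 18 from each ciphertext letter:
J(9): 9−18=-9≡17 → R
V(21): 21−18=3 → D
J(9): 9−18=-9≡17 → R
Y(24): 24−18=6 → G
S(18): 18−18=0 → A
S(18): 18−18=0 → A
T(19): 19−18=1 → B

RDRGAAB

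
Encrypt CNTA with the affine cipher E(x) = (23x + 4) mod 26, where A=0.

C(2): 23·2+4=50≡24 → Y
N(13): 23·13+4=303≡17 → R
T(19): 23·19+4=441≡25 → Z
A(0): 23·0+4=4 → E

YRZE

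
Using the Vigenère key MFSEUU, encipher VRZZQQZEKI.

Repeat the key across the message: MFSEUUMFSE
V(21)+M(12): 33≡7 → H
R(17)+F(5): 22 → W
Z(25)+S(18): 43≡17 → R
Z(25)+E(4): 29≡3 → D
Q(16)+U(20): 36≡10 → K
Q(16)+U(20): 36≡10 → K
Z(25)+M(12): 37≡11 → L
E(4)+F(5): 9 → J
K(10)+S(18): 28≡2 → C
I(8)+E(4): 12 → M

HWRDKKLJCM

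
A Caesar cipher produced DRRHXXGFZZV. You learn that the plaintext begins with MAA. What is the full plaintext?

From the crib: D(3)−M(12)=-9≡17, so the shift is 17.
Subtract 17 from each ciphertext letter:
D(3): 3−17=-14≡12 → M
R(17): 17−17=0 → A
R(17): 17−17=0 → A
H(7): 7−17=-10≡16 → Q
X(23): 23−17=6 → G
X(23): 23−17=6 → G
G(6): 6−17=-11≡15 → P
F(5): 5−17=-12≡14 → O
Z(25): 25−17=8 → I
Z(25): 25−17=8 → I
V(21): 21−17=4 → E

MAAQGGPOIIE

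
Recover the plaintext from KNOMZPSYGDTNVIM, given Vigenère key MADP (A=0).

Repeat the key across the ciphertext: MADPMADPMADPMAD
K(10)−M(12): -2≡24 → Y
N(13)−A(0): 13 → N
O(14)−D(3): 11 → L
M(12)−P(15): -3≡23 → X
Z(25)−M(12): 13 → N
P(15)−A(0): 15 → P
S(18)−D(3): 15 → P
Y(24)−P(15): 9 → J
G(6)−M(12): -6≡20 → U
D(3)−A(0): 3 → D
T(19)−D(3): 16 → Q
N(13)−P(15): -2≡24 → Y
V(21)−M(12): 9 → J
I(8)−A(0): 8 → I
M(12)−D(3): 9 → J

YNLXNPPJUDQYJIJ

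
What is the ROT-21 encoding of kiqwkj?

fdlrfe

k(10): 10+21=31≡5 → f
i(8): 8+21=29≡3 → d
q(16): 16+21=37≡11 → l
w(22): 22+21=43≡17 → r
k(10): 10+21=31≡5 → f
j(9): 9+21=30≡4 → e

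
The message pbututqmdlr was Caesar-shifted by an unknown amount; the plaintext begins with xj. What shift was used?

18

From the crib: p(15)−x(23)=-8≡18, so the shift is 18.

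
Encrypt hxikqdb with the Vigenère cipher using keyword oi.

Repeat the key across the message: oioioio
h(7)+o(14): 21 → v
x(23)+i(8): 31≡5 → f
i(8)+o(14): 22 → w
k(10)+i(8): 18 → s
q(16)+o(14): 30≡4 → e
d(3)+i(8): 11 → l
b(1)+o(14): 15 → p

vfwselp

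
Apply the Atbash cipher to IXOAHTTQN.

I(8) → R(17)
X(23) → C(2)
O(14) → L(11)
A(0) → Z(25)
H(7) → S(18)
T(19) → G(6)
T(19) → G(6)
Q(16) → J(9)
N(13) → M(12)

RCLZSGGJM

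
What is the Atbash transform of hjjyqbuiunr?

sqqbjyfrfmi

h(7) → s(18)
j(9) → q(16)
j(9) → q(16)
y(24) → b(1)
q(16) → j(9)
b(1) → y(24)
u(20) → f(5)
i(8) → r(17)
u(20) → f(5)
n(13) → m(12)
r(17) → i(8)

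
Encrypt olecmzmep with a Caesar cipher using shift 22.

o(14): 14+22=36≡10 → k
l(11): 11+22=33≡7 → h
e(4): 4+22=26≡0 → a
c(2): 2+22=24 → y
m(12): 12+22=34≡8 → i
z(25): 25+22=47≡21 → v
m(12): 12+22=34≡8 → i
e(4): 4+22=26≡0 → a
p(15): 15+22=37≡11 → l

khayivial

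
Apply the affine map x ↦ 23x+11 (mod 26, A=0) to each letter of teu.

gzd

t(19): 23·19+11=448≡6 → g
e(4): 23·4+11=103≡25 → z
u(20): 23·20+11=471≡3 → d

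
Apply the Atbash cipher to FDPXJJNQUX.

F(5) → U(20)
D(3) → W(22)
P(15) → K(10)
X(23) → C(2)
J(9) → Q(16)
J(9) → Q(16)
N(13) → M(12)
Q(16) → J(9)
U(20) → F(5)
X(23) → C(2)

UWKCQQMJFC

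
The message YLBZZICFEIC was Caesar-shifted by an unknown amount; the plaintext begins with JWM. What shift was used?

15

From the crib: Y(24)−J(9)=15, so the shift is 15.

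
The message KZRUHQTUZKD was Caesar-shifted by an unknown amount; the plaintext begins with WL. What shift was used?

From the crib: K(10)−W(22)=-12≡14, so the shift is 14.

14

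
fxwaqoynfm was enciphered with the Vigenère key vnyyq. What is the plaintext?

kkycatlphw

Repeat the key across the ciphertext: vnyyqvnyyq
f(5)−v(21): -16≡10 → k
x(23)−n(13): 10 → k
w(22)−y(24): -2≡24 → y
a(0)−y(24): -24≡2 → c
q(16)−q(16): 0 → a
o(14)−v(21): -7≡19 → t
y(24)−n(13): 11 → l
n(13)−y(24): -11≡15 → p
f(5)−y(24): -19≡7 → h
m(12)−q(16): -4≡22 → w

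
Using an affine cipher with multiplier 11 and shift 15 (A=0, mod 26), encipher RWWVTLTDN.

R(17): 11·17+15=202≡20 → U
W(22): 11·22+15=257≡23 → X
W(22): 11·22+15=257≡23 → X
V(21): 11·21+15=246≡12 → M
T(19): 11·19+15=224≡16 → Q
L(11): 11·11+15=136≡6 → G
T(19): 11·19+15=224≡16 → Q
D(3): 11·3+15=48≡22 → W
N(13): 11·13+15=158≡2 → C

UXXMQGQWC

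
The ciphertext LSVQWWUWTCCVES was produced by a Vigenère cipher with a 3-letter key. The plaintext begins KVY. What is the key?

BXX

Subtract each crib letter from the matching ciphertext letter (mod 26):
L(11)−K(10)=1 → B
S(18)−V(21)=-3≡23 → X
V(21)−Y(24)=-3≡23 → X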